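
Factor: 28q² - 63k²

Every term has a factor of 7. Then 4q² - 9k² = (2q)² − (3k)².

7(2q - 3k)(2q + 3k)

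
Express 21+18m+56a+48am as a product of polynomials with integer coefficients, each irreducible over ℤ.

Group as (48am+56a) + (18m+21) = 8a(6m+7) + 3(6m+7).
Both groups share the factor (6m+7).

(6m+7)(8a+3)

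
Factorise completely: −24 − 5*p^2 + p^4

Substitute u = p^2 to get a quadratic in u, then factor.
p^2 + 3 is irreducible over ℤ (always positive, so no real roots).
p^2 − 8 is irreducible over ℤ (8 is not a perfect square).

(p^2 + 3)*(p^2 − 8)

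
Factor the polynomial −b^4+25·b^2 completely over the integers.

Every term has a factor of b^2; factoring it out leaves −b^2+25.
Recognize a difference of squares with the parts 5 and b.

−b^2·(b+5)·(b−5)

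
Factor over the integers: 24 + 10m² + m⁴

(m² + 4)(m² + 6)

Substitute u = m² to get a quadratic in u, then factor.
m² + 6 is irreducible over ℤ (always positive, so no real roots).
m² + 4 is irreducible over ℤ (sum of squares).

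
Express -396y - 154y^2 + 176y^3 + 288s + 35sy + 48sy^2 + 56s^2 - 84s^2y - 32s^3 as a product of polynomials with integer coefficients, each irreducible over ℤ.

Group: 8s(-4s^2 - 16sy + 7s - 16y^2 + 14y + 36) - 11y(-4s^2 - 16sy + 7s - 16y^2 + 14y + 36); both groups contain (-4s^2 - 16sy + 7s - 16y^2 + 14y + 36), so (8s - 11y) is a factor with cofactor -4s^2 - 16sy + 7s - 16y^2 + 14y + 36.
The cofactor groups again: -4s^2 - 16sy + 7s - 16y^2 + 14y + 36 = -4s(s + 2y - 4) + (-8y - 9)(s + 2y - 4); both groups contain (s + 2y - 4), giving -(4s + 8y + 9)(s + 2y - 4).

-(4s + 8y + 9)(8s - 11y)(s + 2y - 4)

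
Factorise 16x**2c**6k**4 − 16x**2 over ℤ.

Factor out 16x**2 first: what remains is c**6k**4 − 1.
Recognize a difference of squares with the parts c**3k**2 and 1.

16x**2(c**3k**2 + 1)(c**3k**2 − 1)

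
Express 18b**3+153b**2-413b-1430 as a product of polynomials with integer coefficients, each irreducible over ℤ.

(3b-11)(6b+13)(b+10)

By the rational root theorem, b = 11/3 is a root, giving the factor (3b-11) and quotient 6b**2+73b+130.
The remaining quadratic factors as (6b+13)(b+10).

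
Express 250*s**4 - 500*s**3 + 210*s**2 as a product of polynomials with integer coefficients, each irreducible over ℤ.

Pull out the common factor 10*s**2, then factor the remaining trinomial.

10*s**2*(5*s - 3)*(5*s - 7)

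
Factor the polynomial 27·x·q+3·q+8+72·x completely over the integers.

Group as (27·x·q+72·x) + (3·q+8) = 9·x·(3·q+8) + (3·q+8).
Both groups share the factor (3·q+8).

(3·q+8)·(9·x+1)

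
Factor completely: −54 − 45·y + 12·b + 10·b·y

Group as (10·b·y + 12·b) + (−45·y − 54) = 2·b·(5·y + 6) − 9·(5·y + 6).
Both groups share the factor (5·y + 6).

(2·b − 9)·(5·y + 6)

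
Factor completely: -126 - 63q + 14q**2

Pull out the common factor 7, then factor the remaining trinomial.

7(2q + 3)(q - 6)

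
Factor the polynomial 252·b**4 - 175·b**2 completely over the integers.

Pull out the common factor 7·b**2; 36·b**2 - 25 is a difference of squares.

7·b**2·(6·b + 5)·(6·b - 5)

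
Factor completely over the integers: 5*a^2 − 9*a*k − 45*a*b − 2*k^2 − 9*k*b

Group: a*(5*a + k) + (−2*k − 9*b)*(5*a + k); both groups contain (5*a + k).

(5*a + k)*(a − 2*k − 9*b)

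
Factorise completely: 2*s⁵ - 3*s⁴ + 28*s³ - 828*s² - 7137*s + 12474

Among the possible rational roots, s = 9 is a root, giving the factor (s - 9) and quotient 2*s⁴ + 15*s³ + 163*s² + 639*s - 1386.
Next, s = -6 is a root, giving the factor (s + 6) and quotient 2*s³ + 3*s² + 145*s - 231.
Then s = 3/2 is a root, giving the factor (2*s - 3) and quotient s² + 3*s + 77.
The quadratic s² + 3*s + 77 has discriminant -299 < 0 and is irreducible over ℤ.

(2*s - 3)*(s + 6)*(s - 9)*(s² + 3*s + 77)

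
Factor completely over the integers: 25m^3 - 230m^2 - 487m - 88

Testing divisors of the constant over divisors of the leading coefficient, m = -8/5 is a root, so (5m + 8) divides it; the quotient is 5m^2 - 54m - 11.
The remaining quadratic factors as (5m + 1)(m - 11).

(5m + 1)(5m + 8)(m - 11)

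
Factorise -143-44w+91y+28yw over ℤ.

Group as (28yw+91y) + (-44w-143) = 7y(4w+13) - 11(4w+13).
Both groups share the factor (4w+13).

(4w+13)(7y-11)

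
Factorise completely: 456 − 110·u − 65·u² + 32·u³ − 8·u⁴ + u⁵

Trying the rational-root candidates, u = 4 is a root, so (u − 4) divides it; the quotient is u⁴ − 4·u³ + 16·u² − u − 114.
Continuing, u = −2 is a root, so (u + 2) divides it; the quotient is u³ − 6·u² + 28·u − 57.
Continuing, u = 3 is a root, so (u − 3) is a factor; dividing leaves u² − 3·u + 19.
The quadratic u² − 3·u + 19 has discriminant −67 < 0 and is irreducible over ℤ.

(u + 2)·(u − 3)·(u − 4)·(u² − 3·u + 19)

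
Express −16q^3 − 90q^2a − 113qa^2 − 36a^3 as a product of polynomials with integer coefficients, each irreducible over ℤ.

−(q + 4a)(8q + 9a)(2q + a)

Group: 2q(−8q^2 − 41qa − 36a^2) + a(−8q^2 − 41qa − 36a^2); both groups contain (−8q^2 − 41qa − 36a^2), so (2q + a) is a factor with cofactor −8q^2 − 41qa − 36a^2.
The cofactor groups again: −8q^2 − 41qa − 36a^2 = −q(8q + 9a) − 4a(8q + 9a); both groups contain (8q + 9a), giving −(q + 4a)(8q + 9a).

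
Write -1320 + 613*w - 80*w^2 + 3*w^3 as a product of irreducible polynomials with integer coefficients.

Trying the rational-root candidates, w = 8 is a root, so (w - 8) is a factor; dividing leaves 3*w^2 - 56*w + 165.
The remaining quadratic factors as (w - 15)(3*w - 11).

(3*w - 11)*(w - 15)*(w - 8)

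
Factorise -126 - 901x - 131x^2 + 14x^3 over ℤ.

(2x + 9)(7x + 1)(x - 14)

Trying the rational-root candidates, x = 14 is a root, so (x - 14) is a factor; dividing leaves 14x^2 + 65x + 9.
The remaining quadratic factors as (7x + 1)(2x + 9).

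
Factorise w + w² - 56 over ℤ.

Two integers with product -56 and sum 1 are -7 and 8.

(w + 8)*(w - 7)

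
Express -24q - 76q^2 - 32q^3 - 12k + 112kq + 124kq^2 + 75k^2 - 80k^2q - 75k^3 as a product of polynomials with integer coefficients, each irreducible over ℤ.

Group: k(-75k^2 + 70kq + 75k - 16q^2 - 38q - 12) + 2q(-75k^2 + 70kq + 75k - 16q^2 - 38q - 12); both groups contain (-75k^2 + 70kq + 75k - 16q^2 - 38q - 12), so (k + 2q) is a factor with cofactor -75k^2 + 70kq + 75k - 16q^2 - 38q - 12.
The cofactor groups again: -75k^2 + 70kq + 75k - 16q^2 - 38q - 12 = -15k(5k - 2q - 4) + (8q + 3)(5k - 2q - 4); both groups contain (5k - 2q - 4), giving -(15k - 8q - 3)(5k - 2q - 4).

-(15k - 8q - 3)(5k - 2q - 4)(k + 2q)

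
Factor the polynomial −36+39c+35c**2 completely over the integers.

(5c−3)(7c+12)

Need a pair with product 35·(−36) = −1260 and sum 39: that's −21 and 60.
Split the middle term: 35c**2−21c + 60c−36 = 7c(5c−3) + 12(5c−3).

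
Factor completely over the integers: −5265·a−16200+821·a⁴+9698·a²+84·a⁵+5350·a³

(3·a+5)·(4·a+9)·(7·a−8)·(a²+7·a+45)

Trying the rational-root candidates, a = −9/4 is a root, so (4·a+9) divides it; the quotient is 21·a⁴+158·a³+982·a²+215·a−1800.
Next, a = 8/7 is a root, so (7·a−8) divides it; the quotient is 3·a³+26·a²+170·a+225.
Continuing, a = −5/3 is a root, so (3·a+5) is a factor; dividing leaves a²+7·a+45.
The quadratic a²+7·a+45 has discriminant −131 < 0 and is irreducible over ℤ.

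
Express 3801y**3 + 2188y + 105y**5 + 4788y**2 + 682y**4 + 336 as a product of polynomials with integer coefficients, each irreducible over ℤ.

Testing divisors of the constant over divisors of the leading coefficient, y = -2/5 is a root, so (5y + 2) is a factor; dividing leaves 21y**4 + 128y**3 + 709y**2 + 674y + 168.
Next, y = -2/3 is a root, so (3y + 2) divides it; the quotient is 7y**3 + 38y**2 + 211y + 84.
Next, y = -3/7 is a root, giving the factor (7y + 3) and quotient y**2 + 5y + 28.
The quadratic y**2 + 5y + 28 has discriminant -87 < 0 and is irreducible over ℤ.

(3y + 2)(5y + 2)(7y + 3)(y**2 + 5y + 28)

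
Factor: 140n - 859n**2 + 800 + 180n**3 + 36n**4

Among the possible rational roots, n = 4/3 is a root, so (3n - 4) divides it; the quotient is 12n**3 + 76n**2 - 185n - 200.
Continuing, n = -5/6 is a root, giving the factor (6n + 5) and quotient 2n**2 + 11n - 40.
The remaining quadratic factors as (2n - 5)(n + 8).

(2n - 5)(3n - 4)(6n + 5)(n + 8)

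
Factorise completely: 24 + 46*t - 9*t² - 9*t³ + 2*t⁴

(2*t + 1)*(t + 2)*(t - 3)*(t - 4)

By the rational root theorem, t = -2 is a root, giving the factor (t + 2) and quotient 2*t³ - 13*t² + 17*t + 12.
Next, t = -1/2 is a root, so (2*t + 1) divides it; the quotient is t² - 7*t + 12.
The remaining quadratic factors as (t - 4)(t - 3).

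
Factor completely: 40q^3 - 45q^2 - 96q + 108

(8q - 9)(5q^2 - 12)

Group as (40q^3 - 96q) + (-45q^2 + 108) = 8q(5q^2 - 12) - 9(5q^2 - 12).
Both groups share the factor (5q^2 - 12).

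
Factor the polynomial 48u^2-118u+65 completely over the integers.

(6u-5)(8u-13)

Need a pair with product 48·65 = 3120 and sum -118: that's -78 and -40.
Split the middle term: 48u^2-78u - 40u+65 = 6u(8u-13) - 5(8u-13).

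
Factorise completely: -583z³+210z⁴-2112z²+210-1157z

(5z+6)(6z+7)(7z-1)(z-5)

Trying the rational-root candidates, z = -7/6 is a root, so (6z+7) is a factor; dividing leaves 35z³-138z²-191z+30.
Continuing, z = 1/7 is a root, so (7z-1) is a factor; dividing leaves 5z²-19z-30.
The remaining quadratic factors as (5z+6)(z-5).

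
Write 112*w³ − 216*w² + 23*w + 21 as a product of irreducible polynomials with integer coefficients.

Testing divisors of the constant over divisors of the leading coefficient, w = 3/7 is a root, so (7*w − 3) is a factor; dividing leaves 16*w² − 24*w − 7.
The remaining quadratic factors as (4*w + 1)(4*w − 7).

(4*w + 1)*(4*w − 7)*(7*w − 3)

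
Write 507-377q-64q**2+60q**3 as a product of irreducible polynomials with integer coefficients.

By the rational root theorem, q = 3/2 is a root, giving the factor (2q-3) and quotient 30q**2+13q-169.
The remaining quadratic factors as (6q-13)(5q+13).

(2q-3)(5q+13)(6q-13)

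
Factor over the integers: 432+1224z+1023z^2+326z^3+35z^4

Among the possible rational roots, z = -4 is a root, giving the factor (z+4) and quotient 35z^3+186z^2+279z+108.
Continuing, z = -12/7 is a root, giving the factor (7z+12) and quotient 5z^2+18z+9.
The remaining quadratic factors as (z+3)(5z+3).

(5z+3)(7z+12)(z+3)(z+4)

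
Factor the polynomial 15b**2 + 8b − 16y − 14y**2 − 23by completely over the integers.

Group: b(15b + 7y + 8) − 2y(15b + 7y + 8); both groups contain (15b + 7y + 8).

(15b + 7y + 8)(b − 2y)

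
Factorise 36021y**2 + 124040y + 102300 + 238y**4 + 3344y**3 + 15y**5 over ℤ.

(3y + 11)(5y + 6)(y + 10)(y**2 + y + 155)

Among the possible rational roots, y = -10 is a root, so (y + 10) divides it; the quotient is 15y**4 + 88y**3 + 2464y**2 + 11381y + 10230.
Continuing, y = -6/5 is a root, so (5y + 6) is a factor; dividing leaves 3y**3 + 14y**2 + 476y + 1705.
Next, y = -11/3 is a root, so (3y + 11) is a factor; dividing leaves y**2 + y + 155.
The quadratic y**2 + y + 155 has discriminant -619 < 0 and is irreducible over ℤ.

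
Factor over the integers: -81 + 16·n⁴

(2·n)⁴ − (3)⁴ = ((2·n)² − (3)²)((2·n)² + (3)²); the first factor splits again, the second (4·n² + 9) is irreducible.

(2·n + 3)·(2·n - 3)·(4·n² + 9)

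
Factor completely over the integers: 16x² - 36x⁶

-4x²(3x² + 2)(3x² - 2)

Pull out the common factor 4x², leaving -9x⁴ + 4.
Recognize a difference of squares with the parts 2 and 3x².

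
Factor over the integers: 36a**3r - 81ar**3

9ar(2a + 3r)(2a - 3r)

Every term has a factor of 9ar. Then 4a**2 - 9r**2 = (2a)² − (3r)².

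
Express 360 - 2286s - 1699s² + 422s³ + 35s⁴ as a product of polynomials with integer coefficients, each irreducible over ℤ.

Testing divisors of the constant over divisors of the leading coefficient, s = 4 is a root, so (s - 4) is a factor; dividing leaves 35s³ + 562s² + 549s - 90.
Continuing, s = -15 is a root, so (s + 15) divides it; the quotient is 35s² + 37s - 6.
The remaining quadratic factors as (7s - 1)(5s + 6).

(5s + 6)(7s - 1)(s + 15)(s - 4)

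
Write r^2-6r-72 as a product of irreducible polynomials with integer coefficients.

(r+6)(r-12)

Two integers with product -72 and sum -6 are -12 and 6.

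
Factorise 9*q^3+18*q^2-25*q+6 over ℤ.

Among the possible rational roots, q = -3 is a root, so (q+3) is a factor; dividing leaves 9*q^2-9*q+2.
The remaining quadratic factors as (3*q-1)(3*q-2).

(3*q-1)*(3*q-2)*(q+3)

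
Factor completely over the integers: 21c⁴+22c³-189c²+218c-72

(3c-2)(7c-9)(c+4)(c-1)

Testing divisors of the constant over divisors of the leading coefficient, c = -4 is a root, so (c+4) divides it; the quotient is 21c³-62c²+59c-18.
Then c = 2/3 is a root, so (3c-2) divides it; the quotient is 7c²-16c+9.
The remaining quadratic factors as (7c-9)(c-1).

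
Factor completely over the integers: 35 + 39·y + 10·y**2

(2·y + 5)·(5·y + 7)

Need a pair with product 10·35 = 350 and sum 39: that's 25 and 14.
Split the middle term: 10·y**2 + 25·y + 14·y + 35 = 5·y·(2·y + 5) + 7·(2·y + 5).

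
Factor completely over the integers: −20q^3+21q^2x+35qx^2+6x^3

Group: 5q(−4q^2+5qx+6x^2) + x(−4q^2+5qx+6x^2); both groups contain (−4q^2+5qx+6x^2), so (5q+x) is a factor with cofactor −4q^2+5qx+6x^2.
The cofactor groups again: −4q^2+5qx+6x^2 = −4q(q−2x) − 3x(q−2x); both groups contain (q−2x), giving −(4q+3x)(q−2x).

−(4q+3x)(5q+x)(q−2x)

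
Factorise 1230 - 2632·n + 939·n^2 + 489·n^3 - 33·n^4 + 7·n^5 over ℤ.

(7·n - 5)·(n + 3)·(n - 1)·(n^2 - 6·n + 82)

By the rational root theorem, n = -3 is a root, giving the factor (n + 3) and quotient 7·n^4 - 54·n^3 + 651·n^2 - 1014·n + 410.
Next, n = 5/7 is a root, giving the factor (7·n - 5) and quotient n^3 - 7·n^2 + 88·n - 82.
Continuing, n = 1 is a root, giving the factor (n - 1) and quotient n^2 - 6·n + 82.
The quadratic n^2 - 6·n + 82 has discriminant -292 < 0 and is irreducible over ℤ.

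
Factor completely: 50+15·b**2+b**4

(b**2+10)·(b**2+5)

Substitute u = b**2 to get a quadratic in u, then factor.
b**2+10 is irreducible over ℤ (always positive, so no real roots).
b**2+5 is irreducible over ℤ (always positive, so no real roots).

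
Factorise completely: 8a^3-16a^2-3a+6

(a-2)(8a^2-3)

Group as (8a^3-3a) + (-16a^2+6) = a(8a^2-3) - 2(8a^2-3).
Both groups share the factor (8a^2-3).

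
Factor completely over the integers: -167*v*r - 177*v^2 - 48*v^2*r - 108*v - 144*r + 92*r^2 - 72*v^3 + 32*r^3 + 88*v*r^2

-(8*v - 8*r + 9)*(3*v + 4*r)*(3*v + r + 4)

Group: 8*v*(-9*v^2 - 15*v*r - 12*v - 4*r^2 - 16*r) + (-8*r + 9)*(-9*v^2 - 15*v*r - 12*v - 4*r^2 - 16*r); both groups contain (-9*v^2 - 15*v*r - 12*v - 4*r^2 - 16*r), so (8*v - 8*r + 9) is a factor with cofactor -9*v^2 - 15*v*r - 12*v - 4*r^2 - 16*r.
The cofactor groups again: -9*v^2 - 15*v*r - 12*v - 4*r^2 - 16*r = -3*v*(3*v + 4*r) + (-r - 4)*(3*v + 4*r); both groups contain (3*v + 4*r), giving -(3*v + r + 4)*(3*v + 4*r).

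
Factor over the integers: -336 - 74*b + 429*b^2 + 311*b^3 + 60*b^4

Trying the rational-root candidates, b = -7/3 is a root, so (3*b + 7) is a factor; dividing leaves 20*b^3 + 57*b^2 + 10*b - 48.
Continuing, b = -2 is a root, so (b + 2) is a factor; dividing leaves 20*b^2 + 17*b - 24.
The remaining quadratic factors as (4*b - 3)(5*b + 8).

(3*b + 7)*(4*b - 3)*(5*b + 8)*(b + 2)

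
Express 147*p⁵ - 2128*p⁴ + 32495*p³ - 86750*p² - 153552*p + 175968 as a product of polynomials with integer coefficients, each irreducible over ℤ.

(3*p - 13)*(7*p + 12)*(7*p - 6)*(p² - 11*p + 188)

Among the possible rational roots, p = 13/3 is a root, giving the factor (3*p - 13) and quotient 49*p⁴ - 497*p³ + 8678*p² + 8688*p - 13536.
Continuing, p = -12/7 is a root, so (7*p + 12) is a factor; dividing leaves 7*p³ - 83*p² + 1382*p - 1128.
Next, p = 6/7 is a root, giving the factor (7*p - 6) and quotient p² - 11*p + 188.
The quadratic p² - 11*p + 188 has discriminant -631 < 0 and is irreducible over ℤ.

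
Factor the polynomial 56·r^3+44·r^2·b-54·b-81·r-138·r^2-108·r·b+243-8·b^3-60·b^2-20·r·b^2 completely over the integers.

(4·r-2·b-9)·(2·r+2·b-3)·(7·r+2·b+9)

Group: 7·r·(8·r^2+4·r·b-30·r-4·b^2-12·b+27) + (2·b+9)·(8·r^2+4·r·b-30·r-4·b^2-12·b+27); both groups contain (8·r^2+4·r·b-30·r-4·b^2-12·b+27), so (7·r+2·b+9) is a factor with cofactor 8·r^2+4·r·b-30·r-4·b^2-12·b+27.
The cofactor groups again: 8·r^2+4·r·b-30·r-4·b^2-12·b+27 = 2·r·(4·r-2·b-9) + (2·b-3)·(4·r-2·b-9); both groups contain (4·r-2·b-9), giving (2·r+2·b-3)·(4·r-2·b-9).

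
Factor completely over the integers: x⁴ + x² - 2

Substitute u = x² to get a quadratic in u, then factor.
x² - 1 is a difference of squares.
x² + 2 is irreducible over ℤ (always positive, so no real roots).

(x + 1)·(x - 1)·(x² + 2)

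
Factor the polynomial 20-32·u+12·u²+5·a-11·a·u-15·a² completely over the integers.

-(3·a+4·u-4)·(5·a-3·u+5)

Group: -3·a·(5·a-3·u+5) + (-4·u+4)·(5·a-3·u+5); both groups contain (5·a-3·u+5).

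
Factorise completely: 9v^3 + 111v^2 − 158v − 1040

(3v + 8)(3v − 10)(v + 13)

By the rational root theorem, v = −8/3 is a root, so (3v + 8) is a factor; dividing leaves 3v^2 + 29v − 130.
The remaining quadratic factors as (3v − 10)(v + 13).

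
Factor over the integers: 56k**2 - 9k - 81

(7k - 9)(8k + 9)

Need a pair with product 56·(-81) = -4536 and sum -9: that's 63 and -72.
Split the middle term: 56k**2 + 63k - 72k - 81 = 7k(8k + 9) - 9(8k + 9).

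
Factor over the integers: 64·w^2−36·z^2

Pull out the common factor 4; 16·w^2−9·z^2 is a difference of squares.

4·(4·w+3·z)·(4·w−3·z)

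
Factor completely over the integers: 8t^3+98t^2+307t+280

By the rational root theorem, t = −8 is a root, so (t+8) is a factor; dividing leaves 8t^2+34t+35.
The remaining quadratic factors as (2t+5)(4t+7).

(2t+5)(4t+7)(t+8)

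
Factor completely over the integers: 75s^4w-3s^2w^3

Pull out the common factor 3s^2w; 25s^2-w^2 is a difference of squares.

3s^2w(5s+w)(5s-w)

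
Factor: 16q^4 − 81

Write as (4q^2)² − (9)², then factor 4q^2 − 9 once more.

(2q + 3)(2q − 3)(4q^2 + 9)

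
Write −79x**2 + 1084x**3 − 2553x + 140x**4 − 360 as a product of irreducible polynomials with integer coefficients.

(2x + 15)(2x − 3)(5x + 8)(7x + 1)

Testing divisors of the constant over divisors of the leading coefficient, x = 3/2 is a root, so (2x − 3) is a factor; dividing leaves 70x**3 + 647x**2 + 931x + 120.
Continuing, x = −8/5 is a root, giving the factor (5x + 8) and quotient 14x**2 + 107x + 15.
The remaining quadratic factors as (7x + 1)(2x + 15).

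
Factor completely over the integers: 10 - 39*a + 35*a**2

(5*a - 2)*(7*a - 5)

Need a pair with product 35·10 = 350 and sum -39: that's -25 and -14.
Split the middle term: 35*a**2 - 25*a - 14*a + 10 = 5*a*(7*a - 5) - 2*(7*a - 5).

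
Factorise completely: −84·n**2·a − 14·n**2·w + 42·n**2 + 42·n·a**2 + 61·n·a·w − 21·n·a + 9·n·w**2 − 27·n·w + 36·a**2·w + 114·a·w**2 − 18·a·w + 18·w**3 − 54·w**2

Group: 2·n·(−42·n·a − 7·n·w + 21·n − 36·a·w − 6·w**2 + 18·w) + (−a − 3·w)·(−42·n·a − 7·n·w + 21·n − 36·a·w − 6·w**2 + 18·w); both groups contain (−42·n·a − 7·n·w + 21·n − 36·a·w − 6·w**2 + 18·w), so (2·n − a − 3·w) is a factor with cofactor −42·n·a − 7·n·w + 21·n − 36·a·w − 6·w**2 + 18·w.
The cofactor groups again: −42·n·a − 7·n·w + 21·n − 36·a·w − 6·w**2 + 18·w = −7·n·(6·a + w − 3) − 6·w·(6·a + w − 3); both groups contain (6·a + w − 3), giving −(7·n + 6·w)·(6·a + w − 3).

−(2·n − a − 3·w)·(6·a + w − 3)·(7·n + 6·w)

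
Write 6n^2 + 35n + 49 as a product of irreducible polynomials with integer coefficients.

Need a pair with product 6·49 = 294 and sum 35: that's 14 and 21.
Split the middle term: 6n^2 + 14n + 21n + 49 = 2n(3n + 7) + 7(3n + 7).

(2n + 7)(3n + 7)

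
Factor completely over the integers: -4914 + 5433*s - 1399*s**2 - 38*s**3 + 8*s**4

By the rational root theorem, s = -13 is a root, so (s + 13) divides it; the quotient is 8*s**3 - 142*s**2 + 447*s - 378.
Then s = 3/2 is a root, so (2*s - 3) is a factor; dividing leaves 4*s**2 - 65*s + 126.
The remaining quadratic factors as (4*s - 9)(s - 14).

(2*s - 3)*(4*s - 9)*(s + 13)*(s - 14)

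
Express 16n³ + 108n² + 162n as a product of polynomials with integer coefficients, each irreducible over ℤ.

Pull out the common factor 2n, then factor the remaining trinomial.

2n(2n + 9)(4n + 9)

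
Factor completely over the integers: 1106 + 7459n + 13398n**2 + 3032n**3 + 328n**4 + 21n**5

Trying the rational-root candidates, n = −7 is a root, so (n + 7) divides it; the quotient is 21n**4 + 181n**3 + 1765n**2 + 1043n + 158.
Continuing, n = −1/3 is a root, so (3n + 1) is a factor; dividing leaves 7n**3 + 58n**2 + 569n + 158.
Next, n = −2/7 is a root, so (7n + 2) is a factor; dividing leaves n**2 + 8n + 79.
The quadratic n**2 + 8n + 79 has discriminant −252 < 0 and is irreducible over ℤ.

(3n + 1)(7n + 2)(n + 7)(n**2 + 8n + 79)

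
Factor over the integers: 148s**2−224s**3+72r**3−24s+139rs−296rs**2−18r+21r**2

(3r+4s)(3r−7s+2)(8r+8s−3)

Group: 8r(9r**2−9rs+6r−28s**2+8s) + (8s−3)(9r**2−9rs+6r−28s**2+8s); both groups contain (9r**2−9rs+6r−28s**2+8s), so (8r+8s−3) is a factor with cofactor 9r**2−9rs+6r−28s**2+8s.
The cofactor groups again: 9r**2−9rs+6r−28s**2+8s = 3r(3r+4s) + (−7s+2)(3r+4s); both groups contain (3r+4s), giving (3r−7s+2)(3r+4s).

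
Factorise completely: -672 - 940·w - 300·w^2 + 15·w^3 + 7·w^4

(7·w + 8)·(w + 2)·(w + 6)·(w - 7)

Testing divisors of the constant over divisors of the leading coefficient, w = -2 is a root, so (w + 2) divides it; the quotient is 7·w^3 + w^2 - 302·w - 336.
Then w = 7 is a root, so (w - 7) is a factor; dividing leaves 7·w^2 + 50·w + 48.
The remaining quadratic factors as (w + 6)(7·w + 8).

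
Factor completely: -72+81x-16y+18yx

Group as (18yx-16y) + (81x-72) = 2y(9x-8) + 9(9x-8).
Both groups share the factor (9x-8).

(2y+9)(9x-8)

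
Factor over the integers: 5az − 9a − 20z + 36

Group as (5az − 9a) + (−20z + 36) = a(5z − 9) − 4(5z − 9).
Both groups share the factor (5z − 9).

(5z − 9)(a − 4)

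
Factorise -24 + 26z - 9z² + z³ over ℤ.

By the rational root theorem, z = 3 is a root, so (z - 3) is a factor; dividing leaves z² - 6z + 8.
The remaining quadratic factors as (z - 2)(z - 4).

(z - 2)(z - 3)(z - 4)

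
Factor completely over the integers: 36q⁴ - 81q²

9q²(2q + 3)(2q - 3)

Factor out 9q², leaving 4q² - 9, which is a difference of two squares.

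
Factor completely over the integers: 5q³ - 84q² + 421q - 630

By the rational root theorem, q = 14/5 is a root, so (5q - 14) divides it; the quotient is q² - 14q + 45.
The remaining quadratic factors as (q - 9)(q - 5).

(5q - 14)(q - 5)(q - 9)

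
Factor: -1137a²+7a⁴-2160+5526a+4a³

Trying the rational-root candidates, a = 8 is a root, so (a-8) divides it; the quotient is 7a³+60a²-657a+270.
Next, a = 3/7 is a root, so (7a-3) divides it; the quotient is a²+9a-90.
The remaining quadratic factors as (a+15)(a-6).

(7a-3)(a+15)(a-6)(a-8)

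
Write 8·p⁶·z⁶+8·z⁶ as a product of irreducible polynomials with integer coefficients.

Pull out the common factor 8·z⁶, leaving p⁶+1.
Recognize a sum of cubes with the parts p² and 1.

8·z⁶·(p²+1)·(p⁴−p²+1)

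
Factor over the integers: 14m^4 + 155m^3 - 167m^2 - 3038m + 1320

Among the possible rational roots, m = -10 is a root, so (m + 10) is a factor; dividing leaves 14m^3 + 15m^2 - 317m + 132.
Next, m = -11/2 is a root, so (2m + 11) is a factor; dividing leaves 7m^2 - 31m + 12.
The remaining quadratic factors as (7m - 3)(m - 4).

(2m + 11)(7m - 3)(m + 10)(m - 4)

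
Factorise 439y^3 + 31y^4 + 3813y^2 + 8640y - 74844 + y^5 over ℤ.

(y + 11)(y + 14)(y - 3)(y^2 + 9y + 162)

Among the possible rational roots, y = -11 is a root, so (y + 11) is a factor; dividing leaves y^4 + 20y^3 + 219y^2 + 1404y - 6804.
Continuing, y = -14 is a root, so (y + 14) is a factor; dividing leaves y^3 + 6y^2 + 135y - 486.
Next, y = 3 is a root, so (y - 3) divides it; the quotient is y^2 + 9y + 162.
The quadratic y^2 + 9y + 162 has discriminant -567 < 0 and is irreducible over ℤ.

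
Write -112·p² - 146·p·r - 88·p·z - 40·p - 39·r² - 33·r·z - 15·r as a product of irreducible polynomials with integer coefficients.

Group: -8·p·(14·p + 13·r + 11·z + 5) - 3·r·(14·p + 13·r + 11·z + 5); both groups contain (14·p + 13·r + 11·z + 5).

-(14·p + 13·r + 11·z + 5)·(8·p + 3·r)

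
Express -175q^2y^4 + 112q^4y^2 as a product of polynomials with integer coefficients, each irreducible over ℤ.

7q^2y^2(4q + 5y)(4q - 5y)

Pull out the common factor 7q^2y^2; 16q^2 - 25y^2 is a difference of squares.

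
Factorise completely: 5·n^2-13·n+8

Need a pair with product 5·8 = 40 and sum -13: that's -8 and -5.
Split the middle term: 5·n^2-8·n - 5·n+8 = n·(5·n-8) - (5·n-8).

(5·n-8)·(n-1)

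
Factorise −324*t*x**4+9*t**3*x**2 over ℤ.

9*t*x**2*(t+6*x)*(t−6*x)

Every term has a factor of 9*t*x**2. Then t**2−36*x**2 = (t)² − (6*x)².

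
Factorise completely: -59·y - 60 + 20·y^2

(4·y - 15)·(5·y + 4)

Need a pair with product 20·(-60) = -1200 and sum -59: that's -75 and 16.
Split the middle term: 20·y^2 - 75·y + 16·y - 60 = 5·y·(4·y - 15) + 4·(4·y - 15).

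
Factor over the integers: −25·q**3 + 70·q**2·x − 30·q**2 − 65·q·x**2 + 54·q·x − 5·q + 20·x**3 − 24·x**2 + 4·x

−(5·q − 4·x)·(5·q − 5·x + 1)·(q − x + 1)

Group: 5·q·(−5·q**2 + 9·q·x − 5·q − 4·x**2 + 4·x) + (−5·x + 1)·(−5·q**2 + 9·q·x − 5·q − 4·x**2 + 4·x); both groups contain (−5·q**2 + 9·q·x − 5·q − 4·x**2 + 4·x), so (5·q − 5·x + 1) is a factor with cofactor −5·q**2 + 9·q·x − 5·q − 4·x**2 + 4·x.
The cofactor groups again: −5·q**2 + 9·q·x − 5·q − 4·x**2 + 4·x = −q·(5·q − 4·x) + (x − 1)·(5·q − 4·x); both groups contain (5·q − 4·x), giving −(q − x + 1)·(5·q − 4·x).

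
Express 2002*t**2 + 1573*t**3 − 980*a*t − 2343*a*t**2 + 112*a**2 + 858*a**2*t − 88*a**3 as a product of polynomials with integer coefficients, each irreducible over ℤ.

Group: 2*a*(−44*a**2 + 187*a*t + 56*a − 143*t**2 − 182*t) − 11*t*(−44*a**2 + 187*a*t + 56*a − 143*t**2 − 182*t); both groups contain (−44*a**2 + 187*a*t + 56*a − 143*t**2 − 182*t), so (2*a − 11*t) is a factor with cofactor −44*a**2 + 187*a*t + 56*a − 143*t**2 − 182*t.
The cofactor groups again: −44*a**2 + 187*a*t + 56*a − 143*t**2 − 182*t = −4*a*(11*a − 11*t − 14) + 13*t*(11*a − 11*t − 14); both groups contain (11*a − 11*t − 14), giving −(4*a − 13*t)*(11*a − 11*t − 14).

−(11*a − 11*t − 14)*(2*a − 11*t)*(4*a − 13*t)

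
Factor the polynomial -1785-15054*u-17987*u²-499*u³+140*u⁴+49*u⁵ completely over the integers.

(7*u+1)*(7*u+5)*(u-7)*(u²+9*u+51)

By the rational root theorem, u = -1/7 is a root, giving the factor (7*u+1) and quotient 7*u⁴+19*u³-74*u²-2559*u-1785.
Then u = 7 is a root, so (u-7) is a factor; dividing leaves 7*u³+68*u²+402*u+255.
Continuing, u = -5/7 is a root, giving the factor (7*u+5) and quotient u²+9*u+51.
The quadratic u²+9*u+51 has discriminant -123 < 0 and is irreducible over ℤ.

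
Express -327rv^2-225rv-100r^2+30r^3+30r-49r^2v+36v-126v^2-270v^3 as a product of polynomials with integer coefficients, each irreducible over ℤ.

(2r-9v-6)(3r+5v-1)(5r+6v)

Group: 2r(15r^2+43rv-5r+30v^2-6v) + (-9v-6)(15r^2+43rv-5r+30v^2-6v); both groups contain (15r^2+43rv-5r+30v^2-6v), so (2r-9v-6) is a factor with cofactor 15r^2+43rv-5r+30v^2-6v.
The cofactor groups again: 15r^2+43rv-5r+30v^2-6v = 3r(5r+6v) + (5v-1)(5r+6v); both groups contain (5r+6v), giving (3r+5v-1)(5r+6v).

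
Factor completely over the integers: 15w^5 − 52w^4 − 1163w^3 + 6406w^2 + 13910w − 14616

(3w + 7)(5w − 4)(w + 9)(w^2 − 14w + 58)

Testing divisors of the constant over divisors of the leading coefficient, w = −9 is a root, giving the factor (w + 9) and quotient 15w^4 − 187w^3 + 520w^2 + 1726w − 1624.
Then w = −7/3 is a root, so (3w + 7) divides it; the quotient is 5w^3 − 74w^2 + 346w − 232.
Then w = 4/5 is a root, so (5w − 4) is a factor; dividing leaves w^2 − 14w + 58.
The quadratic w^2 − 14w + 58 has discriminant −36 < 0 and is irreducible over ℤ.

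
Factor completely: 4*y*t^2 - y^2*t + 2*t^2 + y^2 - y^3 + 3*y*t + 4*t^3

-(y - 2*t - 1)*(y + 2*t)*(y + t)

Group: y*(-y^2 - 3*y*t - 2*t^2) + (-2*t - 1)*(-y^2 - 3*y*t - 2*t^2); both groups contain (-y^2 - 3*y*t - 2*t^2), so (y - 2*t - 1) is a factor with cofactor -y^2 - 3*y*t - 2*t^2.
The cofactor groups again: -y^2 - 3*y*t - 2*t^2 = -y*(y + 2*t) - t*(y + 2*t); both groups contain (y + 2*t), giving -(y + t)*(y + 2*t).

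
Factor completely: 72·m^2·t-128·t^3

Factor out 8·t, leaving 9·m^2-16·t^2, which is a difference of two squares.

8·t·(3·m+4·t)·(3·m-4·t)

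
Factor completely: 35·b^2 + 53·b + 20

(5·b + 4)·(7·b + 5)

Need a pair with product 35·20 = 700 and sum 53: that's 28 and 25.
Split the middle term: 35·b^2 + 28·b + 25·b + 20 = 7·b·(5·b + 4) + 5·(5·b + 4).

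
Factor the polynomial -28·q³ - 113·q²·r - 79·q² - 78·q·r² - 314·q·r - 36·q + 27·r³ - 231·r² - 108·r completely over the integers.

-(4·q - r + 9)·(7·q + 9·r + 4)·(q + 3·r)

Group: q·(-28·q² - 29·q·r - 79·q + 9·r² - 77·r - 36) + 3·r·(-28·q² - 29·q·r - 79·q + 9·r² - 77·r - 36); both groups contain (-28·q² - 29·q·r - 79·q + 9·r² - 77·r - 36), so (q + 3·r) is a factor with cofactor -28·q² - 29·q·r - 79·q + 9·r² - 77·r - 36.
The cofactor groups again: -28·q² - 29·q·r - 79·q + 9·r² - 77·r - 36 = -7·q·(4·q - r + 9) + (-9·r - 4)·(4·q - r + 9); both groups contain (4·q - r + 9), giving -(7·q + 9·r + 4)·(4·q - r + 9).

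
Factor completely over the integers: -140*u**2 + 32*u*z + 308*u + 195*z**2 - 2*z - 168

-(10*u - 13*z - 12)*(14*u + 15*z - 14)

Group: -14*u*(10*u - 13*z - 12) + (-15*z + 14)*(10*u - 13*z - 12); both groups contain (10*u - 13*z - 12).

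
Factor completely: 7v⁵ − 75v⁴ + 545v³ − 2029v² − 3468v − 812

(7v + 2)(v + 1)(v − 7)(v² − 5v + 58)

Testing divisors of the constant over divisors of the leading coefficient, v = 7 is a root, so (v − 7) is a factor; dividing leaves 7v⁴ − 26v³ + 363v² + 512v + 116.
Next, v = −1 is a root, giving the factor (v + 1) and quotient 7v³ − 33v² + 396v + 116.
Continuing, v = −2/7 is a root, so (7v + 2) divides it; the quotient is v² − 5v + 58.
The quadratic v² − 5v + 58 has discriminant −207 < 0 and is irreducible over ℤ.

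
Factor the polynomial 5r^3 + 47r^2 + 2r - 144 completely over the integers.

By the rational root theorem, r = 8/5 is a root, so (5r - 8) is a factor; dividing leaves r^2 + 11r + 18.
The remaining quadratic factors as (r + 2)(r + 9).

(5r - 8)(r + 2)(r + 9)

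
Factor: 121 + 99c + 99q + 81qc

(9c + 11)(9q + 11)

Group as (81qc + 99q) + (99c + 121) = 9q(9c + 11) + 11(9c + 11).
Both groups share the factor (9c + 11).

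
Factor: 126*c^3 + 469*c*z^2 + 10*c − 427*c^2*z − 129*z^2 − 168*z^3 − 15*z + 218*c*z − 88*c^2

(2*c − 3*z)*(7*c − 7*z − 1)*(9*c − 8*z − 5)

Group: 9*c*(14*c^2 − 35*c*z − 2*c + 21*z^2 + 3*z) + (−8*z − 5)*(14*c^2 − 35*c*z − 2*c + 21*z^2 + 3*z); both groups contain (14*c^2 − 35*c*z − 2*c + 21*z^2 + 3*z), so (9*c − 8*z − 5) is a factor with cofactor 14*c^2 − 35*c*z − 2*c + 21*z^2 + 3*z.
The cofactor groups again: 14*c^2 − 35*c*z − 2*c + 21*z^2 + 3*z = 7*c*(2*c − 3*z) + (−7*z − 1)*(2*c − 3*z); both groups contain (2*c − 3*z), giving (7*c − 7*z − 1)*(2*c − 3*z).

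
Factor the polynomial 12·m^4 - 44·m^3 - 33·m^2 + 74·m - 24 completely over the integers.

Trying the rational-root candidates, m = 2/3 is a root, so (3·m - 2) divides it; the quotient is 4·m^3 - 12·m^2 - 19·m + 12.
Continuing, m = 1/2 is a root, giving the factor (2·m - 1) and quotient 2·m^2 - 5·m - 12.
The remaining quadratic factors as (m - 4)(2·m + 3).

(2·m + 3)·(2·m - 1)·(3·m - 2)·(m - 4)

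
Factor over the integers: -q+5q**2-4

Need a pair with product 5·(-4) = -20 and sum -1: that's -5 and 4.
Split the middle term: 5q**2-5q + 4q-4 = 5q(q-1) + 4(q-1).

(5q+4)(q-1)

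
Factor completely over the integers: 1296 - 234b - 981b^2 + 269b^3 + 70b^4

By the rational root theorem, b = 9/5 is a root, so (5b - 9) divides it; the quotient is 14b^3 + 79b^2 - 54b - 144.
Next, b = -6 is a root, so (b + 6) divides it; the quotient is 14b^2 - 5b - 24.
The remaining quadratic factors as (2b - 3)(7b + 8).

(2b - 3)(5b - 9)(7b + 8)(b + 6)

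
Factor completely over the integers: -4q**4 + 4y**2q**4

Every term has a factor of 4q**4; factoring it out leaves y**2 - 1.
Recognize a difference of squares with the parts y and 1.

4q**4(y + 1)(y - 1)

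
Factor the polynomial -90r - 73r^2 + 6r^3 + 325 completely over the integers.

(2r + 5)(3r - 5)(r - 13)

Among the possible rational roots, r = -5/2 is a root, so (2r + 5) divides it; the quotient is 3r^2 - 44r + 65.
The remaining quadratic factors as (3r - 5)(r - 13).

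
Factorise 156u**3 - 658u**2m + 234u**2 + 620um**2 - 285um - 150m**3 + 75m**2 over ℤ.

(13u - 5m)(6u - 5m)(2u - 6m + 3)

Group: 6u(26u**2 - 88um + 39u + 30m**2 - 15m) - 5m(26u**2 - 88um + 39u + 30m**2 - 15m); both groups contain (26u**2 - 88um + 39u + 30m**2 - 15m), so (6u - 5m) is a factor with cofactor 26u**2 - 88um + 39u + 30m**2 - 15m.
The cofactor groups again: 26u**2 - 88um + 39u + 30m**2 - 15m = 2u(13u - 5m) + (-6m + 3)(13u - 5m); both groups contain (13u - 5m), giving (2u - 6m + 3)(13u - 5m).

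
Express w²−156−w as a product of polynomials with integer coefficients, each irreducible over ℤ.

(w+12)(w−13)

Two integers with product −156 and sum −1 are 12 and −13.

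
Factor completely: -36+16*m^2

4*(2*m+3)*(2*m-3)

Factor out 4, leaving 4*m^2-9, which is a difference of two squares.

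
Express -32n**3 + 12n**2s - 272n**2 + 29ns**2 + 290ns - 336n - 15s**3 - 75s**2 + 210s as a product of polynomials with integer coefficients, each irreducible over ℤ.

-(4n - 3s + 6)(8n - 5s)(n + s + 7)

Group: n(-32n**2 + 44ns - 48n - 15s**2 + 30s) + (s + 7)(-32n**2 + 44ns - 48n - 15s**2 + 30s); both groups contain (-32n**2 + 44ns - 48n - 15s**2 + 30s), so (n + s + 7) is a factor with cofactor -32n**2 + 44ns - 48n - 15s**2 + 30s.
The cofactor groups again: -32n**2 + 44ns - 48n - 15s**2 + 30s = -4n(8n - 5s) + (3s - 6)(8n - 5s); both groups contain (8n - 5s), giving -(4n - 3s + 6)(8n - 5s).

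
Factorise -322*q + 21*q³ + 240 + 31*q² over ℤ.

(3*q - 8)*(7*q - 6)*(q + 5)

By the rational root theorem, q = 6/7 is a root, giving the factor (7*q - 6) and quotient 3*q² + 7*q - 40.
The remaining quadratic factors as (q + 5)(3*q - 8).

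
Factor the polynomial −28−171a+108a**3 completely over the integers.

(3a−4)(6a+1)(6a+7)

By the rational root theorem, a = −7/6 is a root, so (6a+7) is a factor; dividing leaves 18a**2−21a−4.
The remaining quadratic factors as (6a+1)(3a−4).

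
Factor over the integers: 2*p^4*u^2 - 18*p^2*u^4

2*p^2*u^2*(p + 3*u)*(p - 3*u)

Pull out the common factor 2*p^2*u^2; p^2 - 9*u^2 is a difference of squares.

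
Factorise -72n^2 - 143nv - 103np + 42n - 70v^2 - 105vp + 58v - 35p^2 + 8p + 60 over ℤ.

-(8n + 7v + 7p - 10)(9n + 10v + 5p + 6)

Group: -9n(8n + 7v + 7p - 10) + (-10v - 5p - 6)(8n + 7v + 7p - 10); both groups contain (8n + 7v + 7p - 10).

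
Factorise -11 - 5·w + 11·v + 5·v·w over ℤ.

(5·w + 11)·(v - 1)

Group as (5·v·w + 11·v) + (-5·w - 11) = v·(5·w + 11) - (5·w + 11).
Both groups share the factor (5·w + 11).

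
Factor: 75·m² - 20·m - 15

5·(3·m + 1)·(5·m - 3)

Pull out the common factor 5, then factor the remaining trinomial.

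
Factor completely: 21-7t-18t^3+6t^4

(t-3)(6t^3-7)

Group as (6t^4-7t) + (-18t^3+21) = t(6t^3-7) - 3(6t^3-7).
Both groups share the factor (6t^3-7).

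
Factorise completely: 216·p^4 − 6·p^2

6·p^2·(6·p + 1)·(6·p − 1)

Pull out the common factor 6·p^2; 36·p^2 − 1 is a difference of squares.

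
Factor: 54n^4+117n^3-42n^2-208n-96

Among the possible rational roots, n = -4/3 is a root, so (3n+4) is a factor; dividing leaves 18n^3+15n^2-34n-24.
Continuing, n = -3/2 is a root, so (2n+3) divides it; the quotient is 9n^2-6n-8.
The remaining quadratic factors as (3n+2)(3n-4).

(2n+3)(3n+2)(3n+4)(3n-4)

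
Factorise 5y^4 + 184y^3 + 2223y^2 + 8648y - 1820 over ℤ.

(5y - 1)(y + 10)(y + 13)(y + 14)

Among the possible rational roots, y = 1/5 is a root, so (5y - 1) is a factor; dividing leaves y^3 + 37y^2 + 452y + 1820.
Then y = -13 is a root, giving the factor (y + 13) and quotient y^2 + 24y + 140.
The remaining quadratic factors as (y + 14)(y + 10).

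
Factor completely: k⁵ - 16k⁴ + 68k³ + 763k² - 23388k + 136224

By the rational root theorem, k = 12 is a root, so (k - 12) divides it; the quotient is k⁴ - 4k³ + 20k² + 1003k - 11352.
Continuing, k = 8 is a root, so (k - 8) divides it; the quotient is k³ + 4k² + 52k + 1419.
Continuing, k = -11 is a root, so (k + 11) is a factor; dividing leaves k² - 7k + 129.
The quadratic k² - 7k + 129 has discriminant -467 < 0 and is irreducible over ℤ.

(k + 11)(k - 12)(k - 8)(k² - 7k + 129)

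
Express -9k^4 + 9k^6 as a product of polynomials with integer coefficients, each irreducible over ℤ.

Every term has a factor of 9k^4; factoring it out leaves k^2 - 1.
Recognize a difference of squares with the parts k and 1.

9k^4(k + 1)(k - 1)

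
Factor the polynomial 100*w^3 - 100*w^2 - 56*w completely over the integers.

Pull out the common factor 4*w, then factor the remaining trinomial.

4*w*(5*w + 2)*(5*w - 7)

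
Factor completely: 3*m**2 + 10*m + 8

Need a pair with product 3·8 = 24 and sum 10: that's 4 and 6.
Split the middle term: 3*m**2 + 4*m + 6*m + 8 = m*(3*m + 4) + 2*(3*m + 4).

(3*m + 4)*(m + 2)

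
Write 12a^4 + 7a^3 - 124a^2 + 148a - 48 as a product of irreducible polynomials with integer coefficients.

(3a - 2)(4a - 3)(a + 4)(a - 2)

By the rational root theorem, a = -4 is a root, so (a + 4) divides it; the quotient is 12a^3 - 41a^2 + 40a - 12.
Continuing, a = 3/4 is a root, so (4a - 3) is a factor; dividing leaves 3a^2 - 8a + 4.
The remaining quadratic factors as (a - 2)(3a - 2).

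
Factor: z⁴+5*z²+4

Substitute u = z² to get a quadratic in u, then factor.
z²+4 is irreducible over ℤ (sum of squares).
z²+1 is irreducible over ℤ (sum of squares).

(z²+1)*(z²+4)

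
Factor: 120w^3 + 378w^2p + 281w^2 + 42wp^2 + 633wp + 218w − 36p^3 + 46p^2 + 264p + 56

(8w − 2p + 7)(5w + 2p + 4)(3w + 9p + 2)

Group: 5w(24w^2 + 66wp + 37w − 18p^2 + 59p + 14) + (2p + 4)(24w^2 + 66wp + 37w − 18p^2 + 59p + 14); both groups contain (24w^2 + 66wp + 37w − 18p^2 + 59p + 14), so (5w + 2p + 4) is a factor with cofactor 24w^2 + 66wp + 37w − 18p^2 + 59p + 14.
The cofactor groups again: 24w^2 + 66wp + 37w − 18p^2 + 59p + 14 = 8w(3w + 9p + 2) + (−2p + 7)(3w + 9p + 2); both groups contain (3w + 9p + 2), giving (8w − 2p + 7)(3w + 9p + 2).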